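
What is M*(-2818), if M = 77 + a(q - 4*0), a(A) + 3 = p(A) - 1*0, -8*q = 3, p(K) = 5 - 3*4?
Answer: -188806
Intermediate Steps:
p(K) = -7 (p(K) = 5 - 12 = -7)
q = -3/8 (q = -⅛*3 = -3/8 ≈ -0.37500)
a(A) = -10 (a(A) = -3 + (-7 - 1*0) = -3 + (-7 + 0) = -3 - 7 = -10)
M = 67 (M = 77 - 10 = 67)
M*(-2818) = 67*(-2818) = -188806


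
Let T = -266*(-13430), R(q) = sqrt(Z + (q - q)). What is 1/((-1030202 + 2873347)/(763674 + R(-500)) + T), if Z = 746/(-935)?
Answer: 22917468213182200598/81869960407251561165415915 + 368629*I*sqrt(697510)/1391789326923276539812070555 ≈ 2.7993e-7 + 2.212e-19*I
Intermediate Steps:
Z = -746/935 (Z = 746*(-1/935) = -746/935 ≈ -0.79786)
R(q) = I*sqrt(697510)/935 (R(q) = sqrt(-746/935 + (q - q)) = sqrt(-746/935 + 0) = sqrt(-746/935) = I*sqrt(697510)/935)
T = 3572380
1/((-1030202 + 2873347)/(763674 + R(-500)) + T) = 1/((-1030202 + 2873347)/(763674 + I*sqrt(697510)/935) + 3572380) = 1/(1843145/(763674 + I*sqrt(697510)/935) + 3572380) = 1/(3572380 + 1843145/(763674 + I*sqrt(697510)/935))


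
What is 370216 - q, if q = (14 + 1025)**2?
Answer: -709305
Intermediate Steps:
q = 1079521 (q = 1039**2 = 1079521)
370216 - q = 370216 - 1*1079521 = 370216 - 1079521 = -709305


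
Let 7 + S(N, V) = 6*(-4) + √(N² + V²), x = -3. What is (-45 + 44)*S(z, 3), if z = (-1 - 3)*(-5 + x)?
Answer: 31 - √1033 ≈ -1.1403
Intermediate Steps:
z = 32 (z = (-1 - 3)*(-5 - 3) = -4*(-8) = 32)
S(N, V) = -31 + √(N² + V²) (S(N, V) = -7 + (6*(-4) + √(N² + V²)) = -7 + (-24 + √(N² + V²)) = -31 + √(N² + V²))
(-45 + 44)*S(z, 3) = (-45 + 44)*(-31 + √(32² + 3²)) = -(-31 + √(1024 + 9)) = -(-31 + √1033) = 31 - √1033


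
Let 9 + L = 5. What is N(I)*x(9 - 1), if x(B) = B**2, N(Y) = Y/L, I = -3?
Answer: 48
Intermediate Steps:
L = -4 (L = -9 + 5 = -4)
N(Y) = -Y/4 (N(Y) = Y/(-4) = Y*(-1/4) = -Y/4)
N(I)*x(9 - 1) = (-1/4*(-3))*(9 - 1)**2 = (3/4)*8**2 = (3/4)*64 = 48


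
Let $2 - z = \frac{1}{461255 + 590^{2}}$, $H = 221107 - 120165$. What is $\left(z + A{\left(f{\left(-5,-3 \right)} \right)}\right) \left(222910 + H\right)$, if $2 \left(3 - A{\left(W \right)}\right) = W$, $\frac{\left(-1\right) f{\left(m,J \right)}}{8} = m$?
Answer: $- \frac{3931668855752}{809355} \approx -4.8578 \cdot 10^{6}$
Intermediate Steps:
$f{\left(m,J \right)} = - 8 m$
$A{\left(W \right)} = 3 - \frac{W}{2}$
$H = 100942$ ($H = 221107 - 120165 = 100942$)
$z = \frac{1618709}{809355}$ ($z = 2 - \frac{1}{461255 + 590^{2}} = 2 - \frac{1}{461255 + 348100} = 2 - \frac{1}{809355} = \frac{1618709}{809355} \approx 2.0$)
$\left(z + A{\left(f{\left(-5,-3 \right)} \right)}\right) \left(222910 + H\right) = \left(\frac{1618709}{809355} + \left(3 - \frac{\left(-8\right) \left(-5\right)}{2}\right)\right) \left(222910 + 100942\right) = \left(\frac{1618709}{809355} + \left(3 - 20\right)\right) 323852 = \left(\frac{1618709}{809355} - 17\right) 323852 = \left(- \frac{12140326}{809355}\right) 323852 = - \frac{3931668855752}{809355}$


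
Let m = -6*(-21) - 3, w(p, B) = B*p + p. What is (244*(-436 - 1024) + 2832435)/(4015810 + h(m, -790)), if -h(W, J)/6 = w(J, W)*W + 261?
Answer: 2476195/76308724 ≈ 0.032450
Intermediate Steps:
w(p, B) = p + B*p
m = 123 (m = 126 - 3 = 123)
h(W, J) = -1566 - 6*J*W*(1 + W) (h(W, J) = -6*((J*(1 + W))*W + 261) = -6*(J*W*(1 + W) + 261) = -6*(261 + J*W*(1 + W)) = -1566 - 6*J*W*(1 + W))
(244*(-436 - 1024) + 2832435)/(4015810 + h(m, -790)) = (244*(-436 - 1024) + 2832435)/(4015810 + (-1566 - 6*(-790)*123*(1 + 123))) = (244*(-1460) + 2832435)/(4015810 + (-1566 - 6*(-790)*123*124)) = (-356240 + 2832435)/(4015810 + (-1566 + 72294480)) = 2476195/(4015810 + 72292914) = 2476195/76308724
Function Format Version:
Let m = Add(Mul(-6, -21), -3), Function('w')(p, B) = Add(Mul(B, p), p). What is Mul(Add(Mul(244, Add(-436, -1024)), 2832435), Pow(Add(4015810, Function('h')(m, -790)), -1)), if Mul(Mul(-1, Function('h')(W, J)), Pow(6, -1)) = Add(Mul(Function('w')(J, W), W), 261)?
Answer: Rational(2476195, 76308724) ≈ 0.032450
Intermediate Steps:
Function('w')(p, B) = Add(p, Mul(B, p))
m = 123 (m = Add(126, -3) = 123)
Function('h')(W, J) = Add(-1566, Mul(-6, J, W, Add(1, W))) (Function('h')(W, J) = Mul(-6, Add(Mul(Mul(J, Add(1, W)), W), 261)) = Mul(-6, Add(Mul(J, W, Add(1, W)), 261)) = Mul(-6, Add(261, Mul(J, W, Add(1, W)))) = Add(-1566, Mul(-6, J, W, Add(1, W))))
Mul(Add(Mul(244, Add(-436, -1024)), 2832435), Pow(Add(4015810, Function('h')(m, -790)), -1)) = Mul(Add(Mul(244, Add(-436, -1024)), 2832435), Pow(Add(4015810, Add(-1566, Mul(-6, -790, 123, Add(1, 123)))), -1)) = Mul(Add(Mul(244, -1460), 2832435), Pow(Add(4015810, Add(-1566, Mul(-6, -790, 123, 124))), -1)) = Mul(Add(-356240, 2832435), Pow(Add(4015810, Add(-1566, 72294480)), -1)) = Mul(2476195, Pow(Add(4015810, 72292914), -1)) = Mul(2476195, Pow(76308724, -1)) = Mul(2476195, Rational(1, 76308724)) = Rational(2476195, 76308724)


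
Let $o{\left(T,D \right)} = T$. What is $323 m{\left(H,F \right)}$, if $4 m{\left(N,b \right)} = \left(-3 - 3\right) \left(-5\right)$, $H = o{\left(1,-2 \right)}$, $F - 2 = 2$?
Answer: $\frac{4845}{2} \approx 2422.5$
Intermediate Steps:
$F = 4$ ($F = 2 + 2 = 4$)
$H = 1$
$m{\left(N,b \right)} = \frac{15}{2}$ ($m{\left(N,b \right)} = \frac{\left(-3 - 3\right) \left(-5\right)}{4} = \frac{\left(-6\right) \left(-5\right)}{4} = \frac{1}{4} \cdot 30 = \frac{15}{2}$)
$323 m{\left(H,F \right)} = 323 \cdot \frac{15}{2} = \frac{4845}{2}$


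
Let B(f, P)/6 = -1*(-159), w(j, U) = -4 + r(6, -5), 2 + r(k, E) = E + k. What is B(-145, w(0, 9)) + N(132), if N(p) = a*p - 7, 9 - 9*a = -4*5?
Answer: 4117/3 ≈ 1372.3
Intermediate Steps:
r(k, E) = -2 + E + k (r(k, E) = -2 + (E + k) = -2 + E + k)
w(j, U) = -5 (w(j, U) = -4 + (-2 - 5 + 6) = -4 - 1 = -5)
a = 29/9 (a = 1 - (-4)*5/9 = 1 - ⅑*(-20) = 1 + 20/9 = 29/9 ≈ 3.2222)
B(f, P) = 954 (B(f, P) = 6*(-1*(-159)) = 6*159 = 954)
N(p) = -7 + 29*p/9 (N(p) = 29*p/9 - 7 = -7 + 29*p/9)
B(-145, w(0, 9)) + N(132) = 954 + (-7 + (29/9)*132) = 954 + (-7 + 1276/3) = 954 + 1255/3 = 4117/3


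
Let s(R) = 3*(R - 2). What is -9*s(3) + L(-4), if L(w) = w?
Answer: -31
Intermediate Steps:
s(R) = -6 + 3*R (s(R) = 3*(-2 + R) = -6 + 3*R)
-9*s(3) + L(-4) = -9*(-6 + 3*3) - 4 = -9*(-6 + 9) - 4 = -9*3 - 4 = -27 - 4 = -31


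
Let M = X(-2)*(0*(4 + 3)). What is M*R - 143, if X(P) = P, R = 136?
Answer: -143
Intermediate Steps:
M = 0 (M = -0*(4 + 3) = -0*7 = -2*0 = 0)
M*R - 143 = 0*136 - 143 = 0 - 143 = -143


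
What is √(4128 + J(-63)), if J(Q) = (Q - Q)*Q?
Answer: 4*√258 ≈ 64.250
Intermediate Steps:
J(Q) = 0 (J(Q) = 0*Q = 0)
√(4128 + J(-63)) = √(4128 + 0) = √4128 = 4*√258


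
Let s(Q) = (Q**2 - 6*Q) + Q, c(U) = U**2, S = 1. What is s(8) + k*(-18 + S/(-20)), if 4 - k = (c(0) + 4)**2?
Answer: 1203/5 ≈ 240.60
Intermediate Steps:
s(Q) = Q**2 - 5*Q
k = -12 (k = 4 - (0**2 + 4)**2 = 4 - (0 + 4)**2 = 4 - 1*4**2 = 4 - 1*16 = 4 - 16 = -12)
s(8) + k*(-18 + S/(-20)) = 8*(-5 + 8) - 12*(-18 + 1/(-20)) = 8*3 - 12*(-18 + 1*(-1/20)) = 24 - 12*(-18 - 1/20) = 24 - 12*(-361/20) = 24 + 1083/5 = 1203/5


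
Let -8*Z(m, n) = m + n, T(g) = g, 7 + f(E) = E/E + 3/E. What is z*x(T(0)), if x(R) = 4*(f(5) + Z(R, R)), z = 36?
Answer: -3888/5 ≈ -777.60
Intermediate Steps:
f(E) = -6 + 3/E (f(E) = -7 + (E/E + 3/E) = -7 + (1 + 3/E) = -6 + 3/E)
Z(m, n) = -m/8 - n/8 (Z(m, n) = -(m + n)/8 = -m/8 - n/8)
x(R) = -108/5 - R (x(R) = 4*((-6 + 3/5) + (-R/8 - R/8)) = 4*((-6 + 3*(1/5)) - R/4) = 4*((-6 + 3/5) - R/4) = 4*(-27/5 - R/4) = -108/5 - R)
z*x(T(0)) = 36*(-108/5 - 1*0) = 36*(-108/5 + 0) = 36*(-108/5) = -3888/5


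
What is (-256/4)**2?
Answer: 4096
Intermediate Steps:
(-256/4)**2 = (-256*1/4)**2 = (-64)**2 = 4096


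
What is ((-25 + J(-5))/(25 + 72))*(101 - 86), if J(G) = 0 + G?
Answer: -450/97 ≈ -4.6392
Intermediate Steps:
J(G) = G
((-25 + J(-5))/(25 + 72))*(101 - 86) = ((-25 - 5)/(25 + 72))*(101 - 86) = -30/97*15 = -450/97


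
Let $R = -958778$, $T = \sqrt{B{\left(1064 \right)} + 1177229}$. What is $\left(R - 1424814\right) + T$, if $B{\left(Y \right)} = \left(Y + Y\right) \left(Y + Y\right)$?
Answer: $-2383592 + 3 \sqrt{633957} \approx -2.3812 \cdot 10^{6}$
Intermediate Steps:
$B{\left(Y \right)} = 4 Y^{2}$ ($B{\left(Y \right)} = 2 Y 2 Y = 4 Y^{2}$)
$T = 3 \sqrt{633957}$ ($T = \sqrt{4 \cdot 1064^{2} + 1177229} = \sqrt{4 \cdot 1132096 + 1177229} = \sqrt{4528384 + 1177229} = \sqrt{5705613} = 3 \sqrt{633957} \approx 2388.6$)
$\left(R - 1424814\right) + T = \left(-958778 - 1424814\right) + 3 \sqrt{633957} = -2383592 + 3 \sqrt{633957}$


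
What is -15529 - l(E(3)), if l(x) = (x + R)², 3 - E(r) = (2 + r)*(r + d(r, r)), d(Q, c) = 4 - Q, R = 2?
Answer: -15754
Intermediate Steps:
E(r) = -5 - 4*r (E(r) = 3 - (2 + r)*(r + (4 - r)) = 3 - (2 + r)*4 = 3 - (8 + 4*r) = 3 + (-8 - 4*r) = -5 - 4*r)
l(x) = (2 + x)² (l(x) = (x + 2)² = (2 + x)²)
-15529 - l(E(3)) = -15529 - (2 + (-5 - 4*3))² = -15529 - (2 + (-5 - 12))² = -15529 - (2 - 17)² = -15529 - 1*(-15)² = -15529 - 1*225 = -15529 - 225 = -15754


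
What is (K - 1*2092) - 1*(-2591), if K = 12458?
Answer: 12957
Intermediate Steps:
(K - 1*2092) - 1*(-2591) = (12458 - 1*2092) - 1*(-2591) = (12458 - 2092) + 2591 = 10366 + 2591 = 12957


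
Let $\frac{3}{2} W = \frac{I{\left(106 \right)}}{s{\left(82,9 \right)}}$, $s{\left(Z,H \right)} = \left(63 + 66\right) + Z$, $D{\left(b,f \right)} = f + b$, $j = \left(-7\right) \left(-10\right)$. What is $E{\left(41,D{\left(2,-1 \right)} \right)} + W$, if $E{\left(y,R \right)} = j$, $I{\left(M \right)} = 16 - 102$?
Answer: $\frac{44138}{633} \approx 69.728$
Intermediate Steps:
$j = 70$
$D{\left(b,f \right)} = b + f$
$s{\left(Z,H \right)} = 129 + Z$
$I{\left(M \right)} = -86$
$E{\left(y,R \right)} = 70$
$W = - \frac{172}{633}$ ($W = \frac{2 \left(- \frac{86}{129 + 82}\right)}{3} = \frac{2 \left(- \frac{86}{211}\right)}{3} = \frac{2 \left(\left(-86\right) \frac{1}{211}\right)}{3} = \frac{2}{3} \left(- \frac{86}{211}\right) = - \frac{172}{633} \approx -0.27172$)
$E{\left(41,D{\left(2,-1 \right)} \right)} + W = 70 - \frac{172}{633} = \frac{44138}{633}$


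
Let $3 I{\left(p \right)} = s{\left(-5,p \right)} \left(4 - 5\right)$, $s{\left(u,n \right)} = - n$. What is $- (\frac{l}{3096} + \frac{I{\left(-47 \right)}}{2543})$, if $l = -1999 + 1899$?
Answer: $\frac{75701}{1968282} \approx 0.03846$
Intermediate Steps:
$I{\left(p \right)} = \frac{p}{3}$ ($I{\left(p \right)} = \frac{- p \left(4 - 5\right)}{3} = \frac{- p \left(-1\right)}{3} = \frac{p}{3}$)
$l = -100$
$- (\frac{l}{3096} + \frac{I{\left(-47 \right)}}{2543}) = - (- \frac{100}{3096} + \frac{\frac{1}{3} \left(-47\right)}{2543}) = - (\left(-100\right) \frac{1}{3096} - \frac{47}{7629}) = - (- \frac{25}{774} - \frac{47}{7629}) = \left(-1\right) \left(- \frac{75701}{1968282}\right) = \frac{75701}{1968282}$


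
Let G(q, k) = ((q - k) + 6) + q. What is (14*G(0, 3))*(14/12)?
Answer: 49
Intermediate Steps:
G(q, k) = 6 - k + 2*q (G(q, k) = (6 + q - k) + q = 6 - k + 2*q)
(14*G(0, 3))*(14/12) = (14*(6 - 1*3 + 2*0))*(14/12) = (14*(6 - 3 + 0))*(14*(1/12)) = (14*3)*(7/6) = 42*(7/6) = 49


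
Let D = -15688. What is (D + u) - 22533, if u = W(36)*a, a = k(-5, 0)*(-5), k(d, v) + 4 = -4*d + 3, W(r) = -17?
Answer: -36606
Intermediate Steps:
k(d, v) = -1 - 4*d (k(d, v) = -4 + (-4*d + 3) = -4 + (3 - 4*d) = -1 - 4*d)
a = -95 (a = (-1 - 4*(-5))*(-5) = (-1 + 20)*(-5) = 19*(-5) = -95)
u = 1615 (u = -17*(-95) = 1615)
(D + u) - 22533 = (-15688 + 1615) - 22533 = -14073 - 22533 = -36606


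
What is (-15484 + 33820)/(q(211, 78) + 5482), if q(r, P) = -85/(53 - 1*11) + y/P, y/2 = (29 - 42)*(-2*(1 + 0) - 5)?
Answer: 770112/230257 ≈ 3.3446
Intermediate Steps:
y = 182 (y = 2*((29 - 42)*(-2*(1 + 0) - 5)) = 2*(-13*(-2*1 - 5)) = 2*(-13*(-2 - 5)) = 2*(-13*(-7)) = 2*91 = 182)
q(r, P) = -85/42 + 182/P (q(r, P) = -85/(53 - 1*11) + 182/P = -85/(53 - 11) + 182/P = -85/42 + 182/P)
(-15484 + 33820)/(q(211, 78) + 5482) = (-15484 + 33820)/((-85/42 + 182/78) + 5482) = 18336/((-85/42 + 182*(1/78)) + 5482) = 18336/((-85/42 + 7/3) + 5482) = 18336/(13/42 + 5482) = 18336/(230257/42) = 18336*(42/230257) = 770112/230257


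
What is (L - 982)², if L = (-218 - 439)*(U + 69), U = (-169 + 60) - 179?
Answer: 20420695801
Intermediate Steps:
U = -288 (U = -109 - 179 = -288)
L = 143883 (L = (-218 - 439)*(-288 + 69) = -657*(-219) = 143883)
(L - 982)² = (143883 - 982)² = 142901² = 20420695801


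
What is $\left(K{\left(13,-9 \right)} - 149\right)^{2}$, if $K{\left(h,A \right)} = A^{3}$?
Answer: $770884$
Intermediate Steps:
$\left(K{\left(13,-9 \right)} - 149\right)^{2} = \left(\left(-9\right)^{3} - 149\right)^{2} = \left(-729 - 149\right)^{2} = \left(-878\right)^{2} = 770884$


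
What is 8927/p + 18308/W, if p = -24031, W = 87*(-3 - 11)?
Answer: -4600333/298671 ≈ -15.403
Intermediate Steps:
W = -1218 (W = 87*(-14) = -1218)
8927/p + 18308/W = 8927/(-24031) + 18308/(-1218) = 8927*(-1/24031) + 18308*(-1/1218) = -8927/24031 - 9154/609 = -4600333/298671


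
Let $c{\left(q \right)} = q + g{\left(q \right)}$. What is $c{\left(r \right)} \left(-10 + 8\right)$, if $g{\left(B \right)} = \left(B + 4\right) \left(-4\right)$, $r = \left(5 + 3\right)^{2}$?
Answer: $416$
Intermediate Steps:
$r = 64$ ($r = 8^{2} = 64$)
$g{\left(B \right)} = -16 - 4 B$ ($g{\left(B \right)} = \left(4 + B\right) \left(-4\right) = -16 - 4 B$)
$c{\left(q \right)} = -16 - 3 q$ ($c{\left(q \right)} = q - \left(16 + 4 q\right) = -16 - 3 q$)
$c{\left(r \right)} \left(-10 + 8\right) = \left(-16 - 192\right) \left(-10 + 8\right) = \left(-16 - 192\right) \left(-2\right) = \left(-208\right) \left(-2\right) = 416$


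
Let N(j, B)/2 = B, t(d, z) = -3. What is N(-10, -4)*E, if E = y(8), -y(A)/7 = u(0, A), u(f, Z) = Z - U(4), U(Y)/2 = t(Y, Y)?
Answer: 784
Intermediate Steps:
U(Y) = -6 (U(Y) = 2*(-3) = -6)
N(j, B) = 2*B
u(f, Z) = 6 + Z (u(f, Z) = Z - 1*(-6) = Z + 6 = 6 + Z)
y(A) = -42 - 7*A (y(A) = -7*(6 + A) = -42 - 7*A)
E = -98 (E = -42 - 7*8 = -42 - 56 = -98)
N(-10, -4)*E = (2*(-4))*(-98) = -8*(-98) = 784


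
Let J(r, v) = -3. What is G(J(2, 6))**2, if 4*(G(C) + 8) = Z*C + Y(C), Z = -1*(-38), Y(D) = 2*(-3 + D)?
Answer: 6241/4 ≈ 1560.3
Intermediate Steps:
Y(D) = -6 + 2*D
Z = 38
G(C) = -19/2 + 10*C (G(C) = -8 + (38*C + (-6 + 2*C))/4 = -8 + (-6 + 40*C)/4 = -8 + (-3/2 + 10*C) = -19/2 + 10*C)
G(J(2, 6))**2 = (-19/2 + 10*(-3))**2 = (-19/2 - 30)**2 = (-79/2)**2 = 6241/4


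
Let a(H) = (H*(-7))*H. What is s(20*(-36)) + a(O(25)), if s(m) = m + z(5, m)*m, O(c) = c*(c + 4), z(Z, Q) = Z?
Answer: -3683695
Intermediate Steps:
O(c) = c*(4 + c)
s(m) = 6*m (s(m) = m + 5*m = 6*m)
a(H) = -7*H**2 (a(H) = (-7*H)*H = -7*H**2)
s(20*(-36)) + a(O(25)) = 6*(20*(-36)) - 7*625*(4 + 25)**2 = 6*(-720) - 7*(25*29)**2 = -4320 - 7*725**2 = -4320 - 7*525625 = -4320 - 3679375 = -3683695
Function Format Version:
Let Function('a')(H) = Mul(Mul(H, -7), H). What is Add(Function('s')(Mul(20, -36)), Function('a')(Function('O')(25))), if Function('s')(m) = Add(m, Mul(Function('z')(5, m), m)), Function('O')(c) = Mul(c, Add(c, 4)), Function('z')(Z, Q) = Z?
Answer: -3683695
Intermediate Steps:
Function('O')(c) = Mul(c, Add(4, c))
Function('s')(m) = Mul(6, m) (Function('s')(m) = Add(m, Mul(5, m)) = Mul(6, m))
Function('a')(H) = Mul(-7, Pow(H, 2)) (Function('a')(H) = Mul(Mul(-7, H), H) = Mul(-7, Pow(H, 2)))
Add(Function('s')(Mul(20, -36)), Function('a')(Function('O')(25))) = Add(Mul(6, Mul(20, -36)), Mul(-7, Pow(Mul(25, Add(4, 25)), 2))) = Add(Mul(6, -720), Mul(-7, Pow(Mul(25, 29), 2))) = Add(-4320, Mul(-7, Pow(725, 2))) = Add(-4320, Mul(-7, 525625)) = Add(-4320, -3679375) = -3683695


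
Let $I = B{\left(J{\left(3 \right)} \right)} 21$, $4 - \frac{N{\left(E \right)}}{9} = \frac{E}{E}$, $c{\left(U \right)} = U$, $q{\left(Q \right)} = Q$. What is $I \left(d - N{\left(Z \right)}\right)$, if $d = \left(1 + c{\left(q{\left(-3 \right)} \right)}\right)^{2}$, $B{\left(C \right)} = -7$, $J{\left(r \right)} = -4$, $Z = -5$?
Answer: $3381$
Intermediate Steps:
$N{\left(E \right)} = 27$ ($N{\left(E \right)} = 36 - 9 \frac{E}{E} = 36 - 9 = 27$)
$d = 4$ ($d = \left(1 - 3\right)^{2} = \left(-2\right)^{2} = 4$)
$I = -147$ ($I = \left(-7\right) 21 = -147$)
$I \left(d - N{\left(Z \right)}\right) = - 147 \left(4 - 27\right) = \left(-147\right) \left(-23\right) = 3381$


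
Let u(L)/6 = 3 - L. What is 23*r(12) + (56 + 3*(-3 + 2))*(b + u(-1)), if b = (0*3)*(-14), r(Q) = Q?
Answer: 1548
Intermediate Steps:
u(L) = 18 - 6*L (u(L) = 6*(3 - L) = 18 - 6*L)
b = 0 (b = 0*(-14) = 0)
23*r(12) + (56 + 3*(-3 + 2))*(b + u(-1)) = 23*12 + (56 + 3*(-3 + 2))*(0 + (18 - 6*(-1))) = 276 + (56 + 3*(-1))*(0 + (18 + 6)) = 276 + (56 - 3)*(0 + 24) = 276 + 53*24 = 276 + 1272 = 1548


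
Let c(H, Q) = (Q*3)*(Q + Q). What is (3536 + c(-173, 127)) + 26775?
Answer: 127085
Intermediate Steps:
c(H, Q) = 6*Q² (c(H, Q) = (3*Q)*(2*Q) = 6*Q²)
(3536 + c(-173, 127)) + 26775 = (3536 + 6*127²) + 26775 = (3536 + 6*16129) + 26775 = (3536 + 96774) + 26775 = 100310 + 26775 = 127085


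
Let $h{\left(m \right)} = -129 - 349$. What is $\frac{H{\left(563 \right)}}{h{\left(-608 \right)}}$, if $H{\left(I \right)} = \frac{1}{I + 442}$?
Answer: $- \frac{1}{480390} \approx -2.0816 \cdot 10^{-6}$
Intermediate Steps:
$h{\left(m \right)} = -478$
$H{\left(I \right)} = \frac{1}{442 + I}$
$\frac{H{\left(563 \right)}}{h{\left(-608 \right)}} = \frac{1}{\left(442 + 563\right) \left(-478\right)} = \frac{1}{1005} \left(- \frac{1}{478}\right) = - \frac{1}{480390}$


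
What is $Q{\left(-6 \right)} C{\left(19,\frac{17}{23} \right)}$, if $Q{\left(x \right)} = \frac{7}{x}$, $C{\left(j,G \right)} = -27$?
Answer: $\frac{63}{2} \approx 31.5$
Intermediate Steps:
$Q{\left(-6 \right)} C{\left(19,\frac{17}{23} \right)} = \frac{7}{-6} \left(-27\right) = 7 \left(- \frac{1}{6}\right) \left(-27\right) = \left(- \frac{7}{6}\right) \left(-27\right) = \frac{63}{2}$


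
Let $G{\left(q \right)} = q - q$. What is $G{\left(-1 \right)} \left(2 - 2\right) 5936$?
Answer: $0$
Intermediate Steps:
$G{\left(q \right)} = 0$
$G{\left(-1 \right)} \left(2 - 2\right) 5936 = 0 \left(2 - 2\right) 5936 = 0 \cdot 0 \cdot 5936 = 0 \cdot 5936 = 0$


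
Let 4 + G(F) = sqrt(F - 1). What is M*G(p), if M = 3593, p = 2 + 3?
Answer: -7186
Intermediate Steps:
p = 5
G(F) = -4 + sqrt(-1 + F) (G(F) = -4 + sqrt(F - 1) = -4 + sqrt(-1 + F))
M*G(p) = 3593*(-4 + sqrt(-1 + 5)) = 3593*(-4 + sqrt(4)) = 3593*(-4 + 2) = 3593*(-2) = -7186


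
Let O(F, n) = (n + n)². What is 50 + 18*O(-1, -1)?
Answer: 122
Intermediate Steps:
O(F, n) = 4*n² (O(F, n) = (2*n)² = 4*n²)
50 + 18*O(-1, -1) = 50 + 18*(4*(-1)²) = 50 + 18*(4*1) = 50 + 18*4 = 50 + 72 = 122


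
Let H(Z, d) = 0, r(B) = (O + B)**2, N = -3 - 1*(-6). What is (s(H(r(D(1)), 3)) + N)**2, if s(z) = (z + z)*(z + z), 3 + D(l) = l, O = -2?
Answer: 9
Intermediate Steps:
N = 3 (N = -3 + 6 = 3)
D(l) = -3 + l
r(B) = (-2 + B)**2
s(z) = 4*z**2 (s(z) = (2*z)*(2*z) = 4*z**2)
(s(H(r(D(1)), 3)) + N)**2 = (4*0**2 + 3)**2 = (4*0 + 3)**2 = (0 + 3)**2 = 3**2 = 9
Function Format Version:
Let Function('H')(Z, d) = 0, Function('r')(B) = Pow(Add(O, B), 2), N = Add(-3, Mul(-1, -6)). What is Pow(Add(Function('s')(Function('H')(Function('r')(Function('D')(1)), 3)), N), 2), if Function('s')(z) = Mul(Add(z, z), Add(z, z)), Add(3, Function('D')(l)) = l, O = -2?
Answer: 9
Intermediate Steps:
N = 3 (N = Add(-3, 6) = 3)
Function('D')(l) = Add(-3, l)
Function('r')(B) = Pow(Add(-2, B), 2)
Function('s')(z) = Mul(4, Pow(z, 2)) (Function('s')(z) = Mul(Mul(2, z), Mul(2, z)) = Mul(4, Pow(z, 2)))
Pow(Add(Function('s')(Function('H')(Function('r')(Function('D')(1)), 3)), N), 2) = Pow(Add(Mul(4, Pow(0, 2)), 3), 2) = Pow(Add(Mul(4, 0), 3), 2) = Pow(Add(0, 3), 2) = Pow(3, 2) = 9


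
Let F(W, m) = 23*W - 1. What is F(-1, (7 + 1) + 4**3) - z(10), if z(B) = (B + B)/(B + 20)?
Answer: -74/3 ≈ -24.667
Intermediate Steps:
z(B) = 2*B/(20 + B) (z(B) = (2*B)/(20 + B) = 2*B/(20 + B))
F(W, m) = -1 + 23*W
F(-1, (7 + 1) + 4**3) - z(10) = (-1 + 23*(-1)) - 2*10/(20 + 10) = (-1 - 23) - 2*10/30 = -24 - 2*10/30 = -24 - 1*2/3 = -24 - 2/3 = -74/3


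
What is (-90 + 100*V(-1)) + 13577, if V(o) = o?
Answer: 13387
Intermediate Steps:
(-90 + 100*V(-1)) + 13577 = (-90 + 100*(-1)) + 13577 = (-90 - 100) + 13577 = -190 + 13577 = 13387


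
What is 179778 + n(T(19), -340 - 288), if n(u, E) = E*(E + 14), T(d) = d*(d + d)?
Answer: 565370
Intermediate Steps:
T(d) = 2*d**2 (T(d) = d*(2*d) = 2*d**2)
n(u, E) = E*(14 + E)
179778 + n(T(19), -340 - 288) = 179778 + (-340 - 288)*(14 + (-340 - 288)) = 179778 - 628*(14 - 628) = 179778 - 628*(-614) = 179778 + 385592 = 565370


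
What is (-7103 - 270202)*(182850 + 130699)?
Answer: -86948705445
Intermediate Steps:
(-7103 - 270202)*(182850 + 130699) = -277305*313549 = -86948705445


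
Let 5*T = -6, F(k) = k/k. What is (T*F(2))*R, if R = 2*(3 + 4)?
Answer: -84/5 ≈ -16.800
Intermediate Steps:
F(k) = 1
T = -6/5 (T = (1/5)*(-6) = -6/5 ≈ -1.2000)
R = 14 (R = 2*7 = 14)
(T*F(2))*R = -6/5*1*14 = -6/5*14 = -84/5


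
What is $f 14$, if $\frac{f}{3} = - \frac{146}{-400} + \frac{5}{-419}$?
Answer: $\frac{621327}{41900} \approx 14.829$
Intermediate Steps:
$f = \frac{88761}{83800}$ ($f = 3 \left(- \frac{146}{-400} + \frac{5}{-419}\right) = 3 \left(\left(-146\right) \left(- \frac{1}{400}\right) + 5 \left(- \frac{1}{419}\right)\right) = 3 \left(\frac{73}{200} - \frac{5}{419}\right) = 3 \cdot \frac{29587}{83800} = \frac{88761}{83800} \approx 1.0592$)
$f 14 = \frac{88761}{83800} \cdot 14 = \frac{621327}{41900}$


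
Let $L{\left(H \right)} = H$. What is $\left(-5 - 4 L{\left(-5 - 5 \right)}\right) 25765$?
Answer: $901775$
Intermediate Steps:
$\left(-5 - 4 L{\left(-5 - 5 \right)}\right) 25765 = \left(-5 - 4 \left(-5 - 5\right)\right) 25765 = \left(-5 - -40\right) 25765 = \left(-5 + 40\right) 25765 = 35 \cdot 25765 = 901775$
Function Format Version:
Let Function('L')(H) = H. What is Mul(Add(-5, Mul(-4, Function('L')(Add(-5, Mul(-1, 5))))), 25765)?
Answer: 901775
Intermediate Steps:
Mul(Add(-5, Mul(-4, Function('L')(Add(-5, Mul(-1, 5))))), 25765) = Mul(Add(-5, Mul(-4, Add(-5, Mul(-1, 5)))), 25765) = Mul(Add(-5, Mul(-4, Add(-5, -5))), 25765) = Mul(Add(-5, Mul(-4, -10)), 25765) = Mul(Add(-5, 40), 25765) = Mul(35, 25765) = 901775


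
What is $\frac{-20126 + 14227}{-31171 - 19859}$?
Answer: $\frac{5899}{51030} \approx 0.1156$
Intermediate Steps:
$\frac{-20126 + 14227}{-31171 - 19859} = - \frac{5899}{-31171 - 19859} = - \frac{5899}{-51030} = \left(-5899\right) \left(- \frac{1}{51030}\right) = \frac{5899}{51030}$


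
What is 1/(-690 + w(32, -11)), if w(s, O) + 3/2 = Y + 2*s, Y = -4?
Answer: -2/1263 ≈ -0.0015835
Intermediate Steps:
w(s, O) = -11/2 + 2*s (w(s, O) = -3/2 + (-4 + 2*s) = -11/2 + 2*s)
1/(-690 + w(32, -11)) = 1/(-690 + (-11/2 + 2*32)) = 1/(-690 + (-11/2 + 64)) = 1/(-690 + 117/2) = 1/(-1263/2) = -2/1263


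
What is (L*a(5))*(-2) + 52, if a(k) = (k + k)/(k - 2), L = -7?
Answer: 296/3 ≈ 98.667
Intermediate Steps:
a(k) = 2*k/(-2 + k) (a(k) = (2*k)/(-2 + k) = 2*k/(-2 + k))
(L*a(5))*(-2) + 52 = -14*5/(-2 + 5)*(-2) + 52 = -14*5/3*(-2) + 52 = -7*10/3*(-2) + 52 = -70/3*(-2) + 52 = 140/3 + 52 = 296/3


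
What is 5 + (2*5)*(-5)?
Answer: -45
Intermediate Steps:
5 + (2*5)*(-5) = 5 + 10*(-5) = 5 - 50 = -45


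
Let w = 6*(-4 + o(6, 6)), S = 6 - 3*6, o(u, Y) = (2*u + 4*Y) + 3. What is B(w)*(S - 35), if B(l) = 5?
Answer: -235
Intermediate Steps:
o(u, Y) = 3 + 2*u + 4*Y
S = -12 (S = 6 - 18 = -12)
w = 210 (w = 6*(-4 + (3 + 2*6 + 4*6)) = 6*(-4 + (3 + 12 + 24)) = 6*(-4 + 39) = 6*35 = 210)
B(w)*(S - 35) = 5*(-12 - 35) = 5*(-47) = -235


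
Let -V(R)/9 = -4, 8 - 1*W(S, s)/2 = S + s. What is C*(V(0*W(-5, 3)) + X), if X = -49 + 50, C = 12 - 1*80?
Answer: -2516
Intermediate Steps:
W(S, s) = 16 - 2*S - 2*s (W(S, s) = 16 - 2*(S + s) = 16 + (-2*S - 2*s) = 16 - 2*S - 2*s)
C = -68 (C = 12 - 80 = -68)
V(R) = 36 (V(R) = -9*(-4) = 36)
X = 1
C*(V(0*W(-5, 3)) + X) = -68*(36 + 1) = -68*37 = -2516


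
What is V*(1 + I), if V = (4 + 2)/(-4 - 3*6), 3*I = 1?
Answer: -4/11 ≈ -0.36364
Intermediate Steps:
I = 1/3 (I = (1/3)*1 = 1/3 ≈ 0.33333)
V = -3/11 (V = 6/(-4 - 18) = 6/(-22) = 6*(-1/22) = -3/11 ≈ -0.27273)
V*(1 + I) = -3*(1 + 1/3)/11 = -3/11*4/3 = -4/11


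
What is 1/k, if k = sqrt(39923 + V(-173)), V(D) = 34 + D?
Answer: sqrt(9946)/19892 ≈ 0.0050136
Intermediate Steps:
k = 2*sqrt(9946) (k = sqrt(39923 + (34 - 173)) = sqrt(39923 - 139) = sqrt(39784) = 2*sqrt(9946) ≈ 199.46)
1/k = 1/(2*sqrt(9946)) = sqrt(9946)/19892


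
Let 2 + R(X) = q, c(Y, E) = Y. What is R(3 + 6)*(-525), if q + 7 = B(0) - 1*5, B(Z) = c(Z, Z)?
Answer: 7350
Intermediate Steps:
B(Z) = Z
q = -12 (q = -7 + (0 - 1*5) = -7 + (0 - 5) = -7 - 5 = -12)
R(X) = -14 (R(X) = -2 - 12 = -14)
R(3 + 6)*(-525) = -14*(-525) = 7350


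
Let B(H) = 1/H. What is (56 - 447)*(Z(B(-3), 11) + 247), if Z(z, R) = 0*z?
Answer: -96577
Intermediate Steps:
Z(z, R) = 0
(56 - 447)*(Z(B(-3), 11) + 247) = (56 - 447)*(0 + 247) = -391*247 = -96577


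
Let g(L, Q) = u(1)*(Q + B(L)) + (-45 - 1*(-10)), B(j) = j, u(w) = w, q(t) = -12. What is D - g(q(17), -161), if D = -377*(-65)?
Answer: 24713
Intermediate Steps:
D = 24505
g(L, Q) = -35 + L + Q (g(L, Q) = 1*(Q + L) + (-45 - 1*(-10)) = 1*(L + Q) + (-45 + 10) = (L + Q) - 35 = -35 + L + Q)
D - g(q(17), -161) = 24505 - (-35 - 12 - 161) = 24505 - 1*(-208) = 24505 + 208 = 24713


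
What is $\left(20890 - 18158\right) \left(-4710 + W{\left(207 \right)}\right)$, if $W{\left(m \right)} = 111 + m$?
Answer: $-11998944$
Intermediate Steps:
$\left(20890 - 18158\right) \left(-4710 + W{\left(207 \right)}\right) = \left(20890 - 18158\right) \left(-4710 + \left(111 + 207\right)\right) = 2732 \left(-4710 + 318\right) = 2732 \left(-4392\right) = -11998944$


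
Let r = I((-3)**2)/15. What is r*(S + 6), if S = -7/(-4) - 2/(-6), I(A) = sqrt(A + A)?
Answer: 97*sqrt(2)/60 ≈ 2.2863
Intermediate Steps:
I(A) = sqrt(2)*sqrt(A) (I(A) = sqrt(2*A) = sqrt(2)*sqrt(A))
S = 25/12 (S = -7*(-1/4) - 2*(-1/6) = 7/4 + 1/3 = 25/12 ≈ 2.0833)
r = sqrt(2)/5 (r = (sqrt(2)*sqrt((-3)**2))/15 = (sqrt(2)*sqrt(9))*(1/15) = (sqrt(2)*3)*(1/15) = (3*sqrt(2))*(1/15) = sqrt(2)/5 ≈ 0.28284)
r*(S + 6) = (sqrt(2)/5)*(25/12 + 6) = (sqrt(2)/5)*(97/12) = 97*sqrt(2)/60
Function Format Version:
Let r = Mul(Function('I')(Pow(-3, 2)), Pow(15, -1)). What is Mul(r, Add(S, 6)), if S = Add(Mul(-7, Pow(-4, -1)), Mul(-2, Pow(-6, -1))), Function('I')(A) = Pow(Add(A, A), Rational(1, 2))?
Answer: Mul(Rational(97, 60), Pow(2, Rational(1, 2))) ≈ 2.2863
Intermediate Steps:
Function('I')(A) = Mul(Pow(2, Rational(1, 2)), Pow(A, Rational(1, 2))) (Function('I')(A) = Pow(Mul(2, A), Rational(1, 2)) = Mul(Pow(2, Rational(1, 2)), Pow(A, Rational(1, 2))))
S = Rational(25, 12) (S = Add(Mul(-7, Rational(-1, 4)), Mul(-2, Rational(-1, 6))) = Add(Rational(7, 4), Rational(1, 3)) = Rational(25, 12) ≈ 2.0833)
r = Mul(Rational(1, 5), Pow(2, Rational(1, 2))) (r = Mul(Mul(Pow(2, Rational(1, 2)), Pow(Pow(-3, 2), Rational(1, 2))), Pow(15, -1)) = Mul(Mul(Pow(2, Rational(1, 2)), Pow(9, Rational(1, 2))), Rational(1, 15)) = Mul(Mul(Pow(2, Rational(1, 2)), 3), Rational(1, 15)) = Mul(Mul(3, Pow(2, Rational(1, 2))), Rational(1, 15)) = Mul(Rational(1, 5), Pow(2, Rational(1, 2))) ≈ 0.28284)
Mul(r, Add(S, 6)) = Mul(Mul(Rational(1, 5), Pow(2, Rational(1, 2))), Add(Rational(25, 12), 6)) = Mul(Mul(Rational(1, 5), Pow(2, Rational(1, 2))), Rational(97, 12)) = Mul(Rational(97, 60), Pow(2, Rational(1, 2)))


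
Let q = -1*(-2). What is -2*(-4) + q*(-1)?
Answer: 6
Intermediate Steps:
q = 2
-2*(-4) + q*(-1) = -2*(-4) + 2*(-1) = 8 - 2 = 6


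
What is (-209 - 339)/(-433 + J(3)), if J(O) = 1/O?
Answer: 822/649 ≈ 1.2666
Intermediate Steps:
(-209 - 339)/(-433 + J(3)) = (-209 - 339)/(-433 + 1/3) = -548/(-433 + ⅓) = -548/(-1298/3) = -548*(-3/1298) = 822/649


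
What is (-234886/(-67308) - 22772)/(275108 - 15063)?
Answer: -153250289/1750310886 ≈ -0.087556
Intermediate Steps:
(-234886/(-67308) - 22772)/(275108 - 15063) = (-234886*(-1/67308) - 22772)/260045 = (117443/33654 - 22772)*(1/260045) = -766251445/33654*1/260045 = -153250289/1750310886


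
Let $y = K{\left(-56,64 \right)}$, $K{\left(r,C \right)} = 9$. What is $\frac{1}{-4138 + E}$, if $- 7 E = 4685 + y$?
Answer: $- \frac{7}{33660} \approx -0.00020796$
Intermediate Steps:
$y = 9$
$E = - \frac{4694}{7}$ ($E = - \frac{4685 + 9}{7} = \left(- \frac{1}{7}\right) 4694 = - \frac{4694}{7} \approx -670.57$)
$\frac{1}{-4138 + E} = \frac{1}{-4138 - \frac{4694}{7}} = \frac{1}{- \frac{33660}{7}} = - \frac{7}{33660}$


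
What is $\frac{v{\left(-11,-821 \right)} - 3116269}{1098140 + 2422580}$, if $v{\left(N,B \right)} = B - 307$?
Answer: $- \frac{3117397}{3520720} \approx -0.88544$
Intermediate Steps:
$v{\left(N,B \right)} = -307 + B$ ($v{\left(N,B \right)} = B - 307 = -307 + B$)
$\frac{v{\left(-11,-821 \right)} - 3116269}{1098140 + 2422580} = \frac{\left(-307 - 821\right) - 3116269}{1098140 + 2422580} = \frac{-1128 - 3116269}{3520720} = \left(-3117397\right) \frac{1}{3520720} = - \frac{3117397}{3520720}$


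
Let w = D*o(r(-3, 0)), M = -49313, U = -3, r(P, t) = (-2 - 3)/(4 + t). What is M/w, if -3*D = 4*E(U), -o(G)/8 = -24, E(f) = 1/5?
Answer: 246565/256 ≈ 963.14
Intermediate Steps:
r(P, t) = -5/(4 + t)
E(f) = 1/5
o(G) = 192 (o(G) = -8*(-24) = 192)
D = -4/15 (D = -4/(3*5) = -1/3*4/5 = -4/15 ≈ -0.26667)
w = -256/5 (w = -4/15*192 = -256/5 ≈ -51.200)
M/w = -49313/(-256/5) = -49313*(-5/256) = 246565/256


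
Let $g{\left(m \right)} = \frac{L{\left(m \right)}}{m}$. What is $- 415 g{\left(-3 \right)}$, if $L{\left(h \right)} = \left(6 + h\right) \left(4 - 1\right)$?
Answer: $1245$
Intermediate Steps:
$L{\left(h \right)} = 18 + 3 h$ ($L{\left(h \right)} = \left(6 + h\right) 3 = 18 + 3 h$)
$g{\left(m \right)} = \frac{18 + 3 m}{m}$
$- 415 g{\left(-3 \right)} = - 415 \left(3 + \frac{18}{-3}\right) = - 415 \left(3 + 18 \left(- \frac{1}{3}\right)\right) = - 415 \left(3 - 6\right) = \left(-415\right) \left(-3\right) = 1245$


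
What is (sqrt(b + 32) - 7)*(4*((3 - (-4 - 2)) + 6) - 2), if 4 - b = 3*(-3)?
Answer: -406 + 174*sqrt(5) ≈ -16.924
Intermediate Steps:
b = 13 (b = 4 - 3*(-3) = 4 - 1*(-9) = 4 + 9 = 13)
(sqrt(b + 32) - 7)*(4*((3 - (-4 - 2)) + 6) - 2) = (sqrt(13 + 32) - 7)*(4*((3 - (-4 - 2)) + 6) - 2) = (sqrt(45) - 7)*(4*((3 - 1*(-6)) + 6) - 2) = (3*sqrt(5) - 7)*(4*((3 + 6) + 6) - 2) = (-7 + 3*sqrt(5))*(4*(9 + 6) - 2) = (-7 + 3*sqrt(5))*(4*15 - 2) = (-7 + 3*sqrt(5))*(60 - 2) = (-7 + 3*sqrt(5))*58 = -406 + 174*sqrt(5)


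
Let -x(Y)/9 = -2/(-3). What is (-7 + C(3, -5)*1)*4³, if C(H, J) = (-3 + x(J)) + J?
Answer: -1344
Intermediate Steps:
x(Y) = -6 (x(Y) = -(-18)/(-3) = -(-18)*(-1)/3 = -9*⅔ = -6)
C(H, J) = -9 + J (C(H, J) = (-3 - 6) + J = -9 + J)
(-7 + C(3, -5)*1)*4³ = (-7 + (-9 - 5)*1)*4³ = (-7 - 14*1)*64 = (-7 - 14)*64 = -21*64 = -1344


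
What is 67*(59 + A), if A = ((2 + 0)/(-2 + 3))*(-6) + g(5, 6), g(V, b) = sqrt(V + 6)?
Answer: 3149 + 67*sqrt(11) ≈ 3371.2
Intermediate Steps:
g(V, b) = sqrt(6 + V)
A = -12 + sqrt(11) (A = ((2 + 0)/(-2 + 3))*(-6) + sqrt(6 + 5) = (2/1)*(-6) + sqrt(11) = (2*1)*(-6) + sqrt(11) = 2*(-6) + sqrt(11) = -12 + sqrt(11) ≈ -8.6834)
67*(59 + A) = 67*(59 + (-12 + sqrt(11))) = 67*(47 + sqrt(11)) = 3149 + 67*sqrt(11)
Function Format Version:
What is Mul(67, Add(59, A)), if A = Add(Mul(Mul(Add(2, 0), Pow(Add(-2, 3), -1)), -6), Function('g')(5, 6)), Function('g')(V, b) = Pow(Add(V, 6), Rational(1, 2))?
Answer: Add(3149, Mul(67, Pow(11, Rational(1, 2)))) ≈ 3371.2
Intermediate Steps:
Function('g')(V, b) = Pow(Add(6, V), Rational(1, 2))
A = Add(-12, Pow(11, Rational(1, 2))) (A = Add(Mul(Mul(Add(2, 0), Pow(Add(-2, 3), -1)), -6), Pow(Add(6, 5), Rational(1, 2))) = Add(Mul(Mul(2, Pow(1, -1)), -6), Pow(11, Rational(1, 2))) = Add(Mul(Mul(2, 1), -6), Pow(11, Rational(1, 2))) = Add(Mul(2, -6), Pow(11, Rational(1, 2))) = Add(-12, Pow(11, Rational(1, 2))) ≈ -8.6834)
Mul(67, Add(59, A)) = Mul(67, Add(59, Add(-12, Pow(11, Rational(1, 2))))) = Mul(67, Add(47, Pow(11, Rational(1, 2)))) = Add(3149, Mul(67, Pow(11, Rational(1, 2))))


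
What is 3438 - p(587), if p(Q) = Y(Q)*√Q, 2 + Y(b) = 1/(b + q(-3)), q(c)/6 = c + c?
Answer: 3438 + 1101*√587/551 ≈ 3486.4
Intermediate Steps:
q(c) = 12*c (q(c) = 6*(c + c) = 6*(2*c) = 12*c)
Y(b) = -2 + 1/(-36 + b) (Y(b) = -2 + 1/(b + 12*(-3)) = -2 + 1/(b - 36) = -2 + 1/(-36 + b))
p(Q) = √Q*(73 - 2*Q)/(-36 + Q) (p(Q) = ((73 - 2*Q)/(-36 + Q))*√Q = √Q*(73 - 2*Q)/(-36 + Q))
3438 - p(587) = 3438 - √587*(73 - 2*587)/(-36 + 587) = 3438 - √587*(73 - 1174)/551 = 3438 - √587*(-1101)/551 = 3438 - (-1101)*√587/551 = 3438 + 1101*√587/551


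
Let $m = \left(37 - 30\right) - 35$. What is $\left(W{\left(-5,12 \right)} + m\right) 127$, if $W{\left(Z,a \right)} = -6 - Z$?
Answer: $-3683$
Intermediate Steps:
$m = -28$ ($m = 7 - 35 = -28$)
$\left(W{\left(-5,12 \right)} + m\right) 127 = \left(\left(-6 - -5\right) - 28\right) 127 = \left(\left(-6 + 5\right) - 28\right) 127 = \left(-1 - 28\right) 127 = \left(-29\right) 127 = -3683$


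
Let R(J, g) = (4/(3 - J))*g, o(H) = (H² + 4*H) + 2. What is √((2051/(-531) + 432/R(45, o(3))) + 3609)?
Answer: 8*√882493739/4071 ≈ 58.377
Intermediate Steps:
o(H) = 2 + H² + 4*H
R(J, g) = 4*g/(3 - J)
√((2051/(-531) + 432/R(45, o(3))) + 3609) = √((2051/(-531) + 432/((-4*(2 + 3² + 4*3)/(-3 + 45)))) + 3609) = √((2051*(-1/531) + 432/((-4*(2 + 9 + 12)/42))) + 3609) = √((-2051/531 + 432/((-4*23*1/42))) + 3609) = √((-2051/531 + 432/(-46/21)) + 3609) = √((-2051/531 + 432*(-21/46)) + 3609) = √((-2051/531 - 4536/23) + 3609) = √(-2455789/12213 + 3609) = √(41620928/12213) = 8*√882493739/4071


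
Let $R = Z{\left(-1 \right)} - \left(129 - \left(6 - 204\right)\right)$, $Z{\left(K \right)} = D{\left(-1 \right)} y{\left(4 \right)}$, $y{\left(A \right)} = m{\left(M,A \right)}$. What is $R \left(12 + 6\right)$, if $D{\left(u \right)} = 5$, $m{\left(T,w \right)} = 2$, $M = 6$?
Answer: $-5706$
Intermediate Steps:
$y{\left(A \right)} = 2$
$Z{\left(K \right)} = 10$ ($Z{\left(K \right)} = 5 \cdot 2 = 10$)
$R = -317$ ($R = 10 - \left(129 - \left(6 - 204\right)\right) = 10 - \left(129 - -198\right) = 10 - \left(129 + 198\right) = 10 - 327 = -317$)
$R \left(12 + 6\right) = - 317 \left(12 + 6\right) = \left(-317\right) 18 = -5706$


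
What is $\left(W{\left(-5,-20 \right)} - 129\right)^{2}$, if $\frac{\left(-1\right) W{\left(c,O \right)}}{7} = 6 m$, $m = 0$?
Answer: $16641$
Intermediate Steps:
$W{\left(c,O \right)} = 0$ ($W{\left(c,O \right)} = - 7 \cdot 6 \cdot 0 = \left(-7\right) 0 = 0$)
$\left(W{\left(-5,-20 \right)} - 129\right)^{2} = \left(0 - 129\right)^{2} = \left(-129\right)^{2} = 16641$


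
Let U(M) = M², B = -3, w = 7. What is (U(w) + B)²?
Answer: 2116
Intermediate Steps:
(U(w) + B)² = (7² - 3)² = (49 - 3)² = 46² = 2116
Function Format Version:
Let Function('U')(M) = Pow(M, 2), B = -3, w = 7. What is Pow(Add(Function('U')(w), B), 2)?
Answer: 2116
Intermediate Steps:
Pow(Add(Function('U')(w), B), 2) = Pow(Add(Pow(7, 2), -3), 2) = Pow(Add(49, -3), 2) = Pow(46, 2) = 2116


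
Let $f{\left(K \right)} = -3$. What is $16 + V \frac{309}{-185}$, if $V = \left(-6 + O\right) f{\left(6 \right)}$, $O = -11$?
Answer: $- \frac{12799}{185} \approx -69.184$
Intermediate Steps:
$V = 51$ ($V = \left(-6 - 11\right) \left(-3\right) = \left(-17\right) \left(-3\right) = 51$)
$16 + V \frac{309}{-185} = 16 + 51 \frac{309}{-185} = 16 + 51 \cdot 309 \left(- \frac{1}{185}\right) = 16 + 51 \left(- \frac{309}{185}\right) = 16 - \frac{15759}{185} = - \frac{12799}{185}$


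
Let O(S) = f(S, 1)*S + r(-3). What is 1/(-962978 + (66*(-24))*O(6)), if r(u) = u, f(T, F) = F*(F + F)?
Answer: -1/977234 ≈ -1.0233e-6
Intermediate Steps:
f(T, F) = 2*F**2 (f(T, F) = F*(2*F) = 2*F**2)
O(S) = -3 + 2*S (O(S) = (2*1**2)*S - 3 = (2*1)*S - 3 = 2*S - 3 = -3 + 2*S)
1/(-962978 + (66*(-24))*O(6)) = 1/(-962978 + (66*(-24))*(-3 + 2*6)) = 1/(-962978 - 1584*(-3 + 12)) = 1/(-962978 - 1584*9) = 1/(-962978 - 14256) = 1/(-977234) = -1/977234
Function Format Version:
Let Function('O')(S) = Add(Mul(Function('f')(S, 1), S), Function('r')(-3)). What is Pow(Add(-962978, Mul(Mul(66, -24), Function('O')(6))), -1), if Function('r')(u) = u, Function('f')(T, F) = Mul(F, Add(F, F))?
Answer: Rational(-1, 977234) ≈ -1.0233e-6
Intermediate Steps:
Function('f')(T, F) = Mul(2, Pow(F, 2)) (Function('f')(T, F) = Mul(F, Mul(2, F)) = Mul(2, Pow(F, 2)))
Function('O')(S) = Add(-3, Mul(2, S)) (Function('O')(S) = Add(Mul(Mul(2, Pow(1, 2)), S), -3) = Add(Mul(Mul(2, 1), S), -3) = Add(Mul(2, S), -3) = Add(-3, Mul(2, S)))
Pow(Add(-962978, Mul(Mul(66, -24), Function('O')(6))), -1) = Pow(Add(-962978, Mul(Mul(66, -24), Add(-3, Mul(2, 6)))), -1) = Pow(Add(-962978, Mul(-1584, Add(-3, 12))), -1) = Pow(Add(-962978, Mul(-1584, 9)), -1) = Pow(Add(-962978, -14256), -1) = Pow(-977234, -1) = Rational(-1, 977234)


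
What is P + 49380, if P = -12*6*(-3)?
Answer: 49596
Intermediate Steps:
P = 216 (P = -72*(-3) = 216)
P + 49380 = 216 + 49380 = 49596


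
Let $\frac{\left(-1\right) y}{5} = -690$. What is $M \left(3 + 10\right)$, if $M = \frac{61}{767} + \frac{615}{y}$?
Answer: $\frac{45477}{13570} \approx 3.3513$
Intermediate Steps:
$y = 3450$ ($y = \left(-5\right) \left(-690\right) = 3450$)
$M = \frac{45477}{176410}$ ($M = \frac{61}{767} + \frac{615}{3450} = 61 \cdot \frac{1}{767} + 615 \cdot \frac{1}{3450} = \frac{61}{767} + \frac{41}{230} = \frac{45477}{176410} \approx 0.25779$)
$M \left(3 + 10\right) = \frac{45477 \left(3 + 10\right)}{176410} = \frac{45477}{176410} \cdot 13 = \frac{45477}{13570}$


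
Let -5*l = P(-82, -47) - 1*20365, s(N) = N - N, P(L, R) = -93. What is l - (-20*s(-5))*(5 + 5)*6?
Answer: 20458/5 ≈ 4091.6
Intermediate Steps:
s(N) = 0
l = 20458/5 (l = -(-93 - 1*20365)/5 = -(-93 - 20365)/5 = -⅕*(-20458) = 20458/5 ≈ 4091.6)
l - (-20*s(-5))*(5 + 5)*6 = 20458/5 - (-20*0)*(5 + 5)*6 = 20458/5 - 0*10*6 = 20458/5 - 0*60 = 20458/5 - 1*0 = 20458/5 + 0 = 20458/5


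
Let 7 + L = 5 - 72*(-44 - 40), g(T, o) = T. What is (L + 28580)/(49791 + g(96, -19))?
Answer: 11542/16629 ≈ 0.69409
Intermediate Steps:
L = 6046 (L = -7 + (5 - 72*(-44 - 40)) = -7 + (5 - 72*(-84)) = -7 + (5 + 6048) = -7 + 6053 = 6046)
(L + 28580)/(49791 + g(96, -19)) = (6046 + 28580)/(49791 + 96) = 34626/49887 = 34626*(1/49887) = 11542/16629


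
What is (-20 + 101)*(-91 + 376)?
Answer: 23085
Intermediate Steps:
(-20 + 101)*(-91 + 376) = 81*285 = 23085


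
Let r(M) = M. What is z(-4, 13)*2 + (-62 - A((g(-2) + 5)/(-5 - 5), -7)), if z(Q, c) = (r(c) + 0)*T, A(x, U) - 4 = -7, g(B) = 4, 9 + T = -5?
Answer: -423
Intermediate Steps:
T = -14 (T = -9 - 5 = -14)
A(x, U) = -3 (A(x, U) = 4 - 7 = -3)
z(Q, c) = -14*c (z(Q, c) = (c + 0)*(-14) = c*(-14) = -14*c)
z(-4, 13)*2 + (-62 - A((g(-2) + 5)/(-5 - 5), -7)) = -14*13*2 + (-62 - 1*(-3)) = -182*2 + (-62 + 3) = -364 - 59 = -423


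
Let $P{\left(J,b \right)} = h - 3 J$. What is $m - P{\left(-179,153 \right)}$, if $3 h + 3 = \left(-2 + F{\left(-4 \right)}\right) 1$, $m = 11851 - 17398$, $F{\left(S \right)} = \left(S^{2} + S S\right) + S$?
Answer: $- \frac{18275}{3} \approx -6091.7$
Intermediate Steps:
$F{\left(S \right)} = S + 2 S^{2}$ ($F{\left(S \right)} = \left(S^{2} + S^{2}\right) + S = 2 S^{2} + S = S + 2 S^{2}$)
$m = -5547$
$h = \frac{23}{3}$ ($h = -1 + \frac{\left(-2 - 4 \left(1 + 2 \left(-4\right)\right)\right) 1}{3} = -1 + \frac{\left(-2 - 4 \left(1 - 8\right)\right) 1}{3} = -1 + \frac{\left(-2 - -28\right) 1}{3} = -1 + \frac{\left(-2 + 28\right) 1}{3} = -1 + \frac{26 \cdot 1}{3} = -1 + \frac{1}{3} \cdot 26 = -1 + \frac{26}{3} = \frac{23}{3} \approx 7.6667$)
$P{\left(J,b \right)} = \frac{23}{3} - 3 J$
$m - P{\left(-179,153 \right)} = -5547 - \left(\frac{23}{3} - -537\right) = -5547 - \left(\frac{23}{3} + 537\right) = -5547 - \frac{1634}{3} = - \frac{18275}{3}$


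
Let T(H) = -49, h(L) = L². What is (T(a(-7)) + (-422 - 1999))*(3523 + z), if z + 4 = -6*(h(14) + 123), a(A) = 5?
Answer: -3964350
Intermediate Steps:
z = -1918 (z = -4 - 6*(14² + 123) = -4 - 6*(196 + 123) = -4 - 6*319 = -4 - 1914 = -1918)
(T(a(-7)) + (-422 - 1999))*(3523 + z) = (-49 + (-422 - 1999))*(3523 - 1918) = (-49 - 2421)*1605 = -2470*1605 = -3964350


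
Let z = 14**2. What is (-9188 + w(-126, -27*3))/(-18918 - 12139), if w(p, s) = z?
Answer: 8992/31057 ≈ 0.28953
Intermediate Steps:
z = 196
w(p, s) = 196
(-9188 + w(-126, -27*3))/(-18918 - 12139) = (-9188 + 196)/(-18918 - 12139) = -8992/(-31057) = -8992*(-1/31057) = 8992/31057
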